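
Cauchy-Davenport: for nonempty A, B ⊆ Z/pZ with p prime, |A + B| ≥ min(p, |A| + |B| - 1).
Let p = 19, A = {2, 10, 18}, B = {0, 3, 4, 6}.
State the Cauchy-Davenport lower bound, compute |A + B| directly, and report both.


Cauchy-Davenport: |A + B| ≥ min(p, |A| + |B| - 1) for A, B nonempty in Z/pZ.
|A| = 3, |B| = 4, p = 19.
CD lower bound = min(19, 3 + 4 - 1) = min(19, 6) = 6.
Compute A + B mod 19 directly:
a = 2: 2+0=2, 2+3=5, 2+4=6, 2+6=8
a = 10: 10+0=10, 10+3=13, 10+4=14, 10+6=16
a = 18: 18+0=18, 18+3=2, 18+4=3, 18+6=5
A + B = {2, 3, 5, 6, 8, 10, 13, 14, 16, 18}, so |A + B| = 10.
Verify: 10 ≥ 6? Yes ✓.

CD lower bound = 6, actual |A + B| = 10.


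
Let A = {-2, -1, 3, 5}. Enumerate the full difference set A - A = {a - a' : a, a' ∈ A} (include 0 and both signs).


A - A = {a - a' : a, a' ∈ A}.
Compute a - a' for each ordered pair (a, a'):
a = -2: -2--2=0, -2--1=-1, -2-3=-5, -2-5=-7
a = -1: -1--2=1, -1--1=0, -1-3=-4, -1-5=-6
a = 3: 3--2=5, 3--1=4, 3-3=0, 3-5=-2
a = 5: 5--2=7, 5--1=6, 5-3=2, 5-5=0
Collecting distinct values (and noting 0 appears from a-a):
A - A = {-7, -6, -5, -4, -2, -1, 0, 1, 2, 4, 5, 6, 7}
|A - A| = 13

A - A = {-7, -6, -5, -4, -2, -1, 0, 1, 2, 4, 5, 6, 7}


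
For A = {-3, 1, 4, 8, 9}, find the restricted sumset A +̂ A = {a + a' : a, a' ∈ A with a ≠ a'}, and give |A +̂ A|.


Restricted sumset: A +̂ A = {a + a' : a ∈ A, a' ∈ A, a ≠ a'}.
Equivalently, take A + A and drop any sum 2a that is achievable ONLY as a + a for a ∈ A (i.e. sums representable only with equal summands).
Enumerate pairs (a, a') with a < a' (symmetric, so each unordered pair gives one sum; this covers all a ≠ a'):
  -3 + 1 = -2
  -3 + 4 = 1
  -3 + 8 = 5
  -3 + 9 = 6
  1 + 4 = 5
  1 + 8 = 9
  1 + 9 = 10
  4 + 8 = 12
  4 + 9 = 13
  8 + 9 = 17
Collected distinct sums: {-2, 1, 5, 6, 9, 10, 12, 13, 17}
|A +̂ A| = 9
(Reference bound: |A +̂ A| ≥ 2|A| - 3 for |A| ≥ 2, with |A| = 5 giving ≥ 7.)

|A +̂ A| = 9


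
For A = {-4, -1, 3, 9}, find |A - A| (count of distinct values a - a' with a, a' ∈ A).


A - A = {a - a' : a, a' ∈ A}; |A| = 4.
Bounds: 2|A|-1 ≤ |A - A| ≤ |A|² - |A| + 1, i.e. 7 ≤ |A - A| ≤ 13.
Note: 0 ∈ A - A always (from a - a). The set is symmetric: if d ∈ A - A then -d ∈ A - A.
Enumerate nonzero differences d = a - a' with a > a' (then include -d):
Positive differences: {3, 4, 6, 7, 10, 13}
Full difference set: {0} ∪ (positive diffs) ∪ (negative diffs).
|A - A| = 1 + 2·6 = 13 (matches direct enumeration: 13).

|A - A| = 13


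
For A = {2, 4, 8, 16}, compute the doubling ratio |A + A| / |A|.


|A| = 4.
Compute A + A by enumerating all 16 pairs.
A + A = {4, 6, 8, 10, 12, 16, 18, 20, 24, 32}, so |A + A| = 10.
K = |A + A| / |A| = 10/4 = 5/2 ≈ 2.5000.
Reference: AP of size 4 gives K = 7/4 ≈ 1.7500; a fully generic set of size 4 gives K ≈ 2.5000.

|A| = 4, |A + A| = 10, K = 10/4 = 5/2.


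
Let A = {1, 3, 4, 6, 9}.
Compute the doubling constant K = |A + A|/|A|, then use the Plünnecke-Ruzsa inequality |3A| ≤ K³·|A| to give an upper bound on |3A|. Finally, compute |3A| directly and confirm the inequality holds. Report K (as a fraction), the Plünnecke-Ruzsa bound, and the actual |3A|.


|A| = 5.
Step 1: Compute A + A by enumerating all 25 pairs.
A + A = {2, 4, 5, 6, 7, 8, 9, 10, 12, 13, 15, 18}, so |A + A| = 12.
Step 2: Doubling constant K = |A + A|/|A| = 12/5 = 12/5 ≈ 2.4000.
Step 3: Plünnecke-Ruzsa gives |3A| ≤ K³·|A| = (2.4000)³ · 5 ≈ 69.1200.
Step 4: Compute 3A = A + A + A directly by enumerating all triples (a,b,c) ∈ A³; |3A| = 20.
Step 5: Check 20 ≤ 69.1200? Yes ✓.

K = 12/5, Plünnecke-Ruzsa bound K³|A| ≈ 69.1200, |3A| = 20, inequality holds.


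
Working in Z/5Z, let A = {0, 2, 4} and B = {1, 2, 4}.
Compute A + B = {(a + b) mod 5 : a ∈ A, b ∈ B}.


Work in Z/5Z: reduce every sum a + b modulo 5.
Enumerate all 9 pairs:
a = 0: 0+1=1, 0+2=2, 0+4=4
a = 2: 2+1=3, 2+2=4, 2+4=1
a = 4: 4+1=0, 4+2=1, 4+4=3
Distinct residues collected: {0, 1, 2, 3, 4}
|A + B| = 5 (out of 5 total residues).

A + B = {0, 1, 2, 3, 4}


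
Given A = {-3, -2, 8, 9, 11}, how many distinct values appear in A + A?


A + A = {a + a' : a, a' ∈ A}; |A| = 5.
General bounds: 2|A| - 1 ≤ |A + A| ≤ |A|(|A|+1)/2, i.e. 9 ≤ |A + A| ≤ 15.
Lower bound 2|A|-1 is attained iff A is an arithmetic progression.
Enumerate sums a + a' for a ≤ a' (symmetric, so this suffices):
a = -3: -3+-3=-6, -3+-2=-5, -3+8=5, -3+9=6, -3+11=8
a = -2: -2+-2=-4, -2+8=6, -2+9=7, -2+11=9
a = 8: 8+8=16, 8+9=17, 8+11=19
a = 9: 9+9=18, 9+11=20
a = 11: 11+11=22
Distinct sums: {-6, -5, -4, 5, 6, 7, 8, 9, 16, 17, 18, 19, 20, 22}
|A + A| = 14

|A + A| = 14


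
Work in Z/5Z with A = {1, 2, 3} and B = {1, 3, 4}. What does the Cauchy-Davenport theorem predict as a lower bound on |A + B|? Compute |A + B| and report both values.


Cauchy-Davenport: |A + B| ≥ min(p, |A| + |B| - 1) for A, B nonempty in Z/pZ.
|A| = 3, |B| = 3, p = 5.
CD lower bound = min(5, 3 + 3 - 1) = min(5, 5) = 5.
Compute A + B mod 5 directly:
a = 1: 1+1=2, 1+3=4, 1+4=0
a = 2: 2+1=3, 2+3=0, 2+4=1
a = 3: 3+1=4, 3+3=1, 3+4=2
A + B = {0, 1, 2, 3, 4}, so |A + B| = 5.
Verify: 5 ≥ 5? Yes ✓.

CD lower bound = 5, actual |A + B| = 5.


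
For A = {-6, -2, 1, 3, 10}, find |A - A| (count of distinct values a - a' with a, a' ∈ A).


A - A = {a - a' : a, a' ∈ A}; |A| = 5.
Bounds: 2|A|-1 ≤ |A - A| ≤ |A|² - |A| + 1, i.e. 9 ≤ |A - A| ≤ 21.
Note: 0 ∈ A - A always (from a - a). The set is symmetric: if d ∈ A - A then -d ∈ A - A.
Enumerate nonzero differences d = a - a' with a > a' (then include -d):
Positive differences: {2, 3, 4, 5, 7, 9, 12, 16}
Full difference set: {0} ∪ (positive diffs) ∪ (negative diffs).
|A - A| = 1 + 2·8 = 17 (matches direct enumeration: 17).

|A - A| = 17


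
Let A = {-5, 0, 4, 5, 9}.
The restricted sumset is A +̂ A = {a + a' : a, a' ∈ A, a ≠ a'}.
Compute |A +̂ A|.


Restricted sumset: A +̂ A = {a + a' : a ∈ A, a' ∈ A, a ≠ a'}.
Equivalently, take A + A and drop any sum 2a that is achievable ONLY as a + a for a ∈ A (i.e. sums representable only with equal summands).
Enumerate pairs (a, a') with a < a' (symmetric, so each unordered pair gives one sum; this covers all a ≠ a'):
  -5 + 0 = -5
  -5 + 4 = -1
  -5 + 5 = 0
  -5 + 9 = 4
  0 + 4 = 4
  0 + 5 = 5
  0 + 9 = 9
  4 + 5 = 9
  4 + 9 = 13
  5 + 9 = 14
Collected distinct sums: {-5, -1, 0, 4, 5, 9, 13, 14}
|A +̂ A| = 8
(Reference bound: |A +̂ A| ≥ 2|A| - 3 for |A| ≥ 2, with |A| = 5 giving ≥ 7.)

|A +̂ A| = 8


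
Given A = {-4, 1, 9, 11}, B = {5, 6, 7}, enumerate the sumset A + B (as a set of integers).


A + B = {a + b : a ∈ A, b ∈ B}.
Enumerate all |A|·|B| = 4·3 = 12 pairs (a, b) and collect distinct sums.
a = -4: -4+5=1, -4+6=2, -4+7=3
a = 1: 1+5=6, 1+6=7, 1+7=8
a = 9: 9+5=14, 9+6=15, 9+7=16
a = 11: 11+5=16, 11+6=17, 11+7=18
Collecting distinct sums: A + B = {1, 2, 3, 6, 7, 8, 14, 15, 16, 17, 18}
|A + B| = 11

A + B = {1, 2, 3, 6, 7, 8, 14, 15, 16, 17, 18}


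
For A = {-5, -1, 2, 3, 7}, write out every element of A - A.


A - A = {a - a' : a, a' ∈ A}.
Compute a - a' for each ordered pair (a, a'):
a = -5: -5--5=0, -5--1=-4, -5-2=-7, -5-3=-8, -5-7=-12
a = -1: -1--5=4, -1--1=0, -1-2=-3, -1-3=-4, -1-7=-8
a = 2: 2--5=7, 2--1=3, 2-2=0, 2-3=-1, 2-7=-5
a = 3: 3--5=8, 3--1=4, 3-2=1, 3-3=0, 3-7=-4
a = 7: 7--5=12, 7--1=8, 7-2=5, 7-3=4, 7-7=0
Collecting distinct values (and noting 0 appears from a-a):
A - A = {-12, -8, -7, -5, -4, -3, -1, 0, 1, 3, 4, 5, 7, 8, 12}
|A - A| = 15

A - A = {-12, -8, -7, -5, -4, -3, -1, 0, 1, 3, 4, 5, 7, 8, 12}


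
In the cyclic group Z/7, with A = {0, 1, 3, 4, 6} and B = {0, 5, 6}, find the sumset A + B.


Work in Z/7Z: reduce every sum a + b modulo 7.
Enumerate all 15 pairs:
a = 0: 0+0=0, 0+5=5, 0+6=6
a = 1: 1+0=1, 1+5=6, 1+6=0
a = 3: 3+0=3, 3+5=1, 3+6=2
a = 4: 4+0=4, 4+5=2, 4+6=3
a = 6: 6+0=6, 6+5=4, 6+6=5
Distinct residues collected: {0, 1, 2, 3, 4, 5, 6}
|A + B| = 7 (out of 7 total residues).

A + B = {0, 1, 2, 3, 4, 5, 6}


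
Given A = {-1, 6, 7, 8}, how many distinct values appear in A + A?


A + A = {a + a' : a, a' ∈ A}; |A| = 4.
General bounds: 2|A| - 1 ≤ |A + A| ≤ |A|(|A|+1)/2, i.e. 7 ≤ |A + A| ≤ 10.
Lower bound 2|A|-1 is attained iff A is an arithmetic progression.
Enumerate sums a + a' for a ≤ a' (symmetric, so this suffices):
a = -1: -1+-1=-2, -1+6=5, -1+7=6, -1+8=7
a = 6: 6+6=12, 6+7=13, 6+8=14
a = 7: 7+7=14, 7+8=15
a = 8: 8+8=16
Distinct sums: {-2, 5, 6, 7, 12, 13, 14, 15, 16}
|A + A| = 9

|A + A| = 9


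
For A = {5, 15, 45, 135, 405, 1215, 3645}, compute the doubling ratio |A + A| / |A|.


|A| = 7.
Compute A + A by enumerating all 49 pairs.
A + A = {10, 20, 30, 50, 60, 90, 140, 150, 180, 270, 410, 420, 450, 540, 810, 1220, 1230, 1260, 1350, 1620, 2430, 3650, 3660, 3690, 3780, 4050, 4860, 7290}, so |A + A| = 28.
K = |A + A| / |A| = 28/7 = 4/1 ≈ 4.0000.
Reference: AP of size 7 gives K = 13/7 ≈ 1.8571; a fully generic set of size 7 gives K ≈ 4.0000.

|A| = 7, |A + A| = 28, K = 28/7 = 4/1.


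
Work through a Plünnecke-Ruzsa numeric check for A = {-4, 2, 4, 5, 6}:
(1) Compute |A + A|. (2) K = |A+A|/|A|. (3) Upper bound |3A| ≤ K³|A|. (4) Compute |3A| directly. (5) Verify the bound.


|A| = 5.
Step 1: Compute A + A by enumerating all 25 pairs.
A + A = {-8, -2, 0, 1, 2, 4, 6, 7, 8, 9, 10, 11, 12}, so |A + A| = 13.
Step 2: Doubling constant K = |A + A|/|A| = 13/5 = 13/5 ≈ 2.6000.
Step 3: Plünnecke-Ruzsa gives |3A| ≤ K³·|A| = (2.6000)³ · 5 ≈ 87.8800.
Step 4: Compute 3A = A + A + A directly by enumerating all triples (a,b,c) ∈ A³; |3A| = 23.
Step 5: Check 23 ≤ 87.8800? Yes ✓.

K = 13/5, Plünnecke-Ruzsa bound K³|A| ≈ 87.8800, |3A| = 23, inequality holds.


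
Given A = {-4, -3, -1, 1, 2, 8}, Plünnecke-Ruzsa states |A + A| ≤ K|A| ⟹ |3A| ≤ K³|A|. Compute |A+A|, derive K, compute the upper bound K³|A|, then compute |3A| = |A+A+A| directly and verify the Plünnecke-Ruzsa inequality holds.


|A| = 6.
Step 1: Compute A + A by enumerating all 36 pairs.
A + A = {-8, -7, -6, -5, -4, -3, -2, -1, 0, 1, 2, 3, 4, 5, 7, 9, 10, 16}, so |A + A| = 18.
Step 2: Doubling constant K = |A + A|/|A| = 18/6 = 18/6 ≈ 3.0000.
Step 3: Plünnecke-Ruzsa gives |3A| ≤ K³·|A| = (3.0000)³ · 6 ≈ 162.0000.
Step 4: Compute 3A = A + A + A directly by enumerating all triples (a,b,c) ∈ A³; |3A| = 30.
Step 5: Check 30 ≤ 162.0000? Yes ✓.

K = 18/6, Plünnecke-Ruzsa bound K³|A| ≈ 162.0000, |3A| = 30, inequality holds.


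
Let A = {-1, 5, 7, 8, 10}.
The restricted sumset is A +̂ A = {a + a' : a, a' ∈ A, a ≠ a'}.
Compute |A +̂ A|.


Restricted sumset: A +̂ A = {a + a' : a ∈ A, a' ∈ A, a ≠ a'}.
Equivalently, take A + A and drop any sum 2a that is achievable ONLY as a + a for a ∈ A (i.e. sums representable only with equal summands).
Enumerate pairs (a, a') with a < a' (symmetric, so each unordered pair gives one sum; this covers all a ≠ a'):
  -1 + 5 = 4
  -1 + 7 = 6
  -1 + 8 = 7
  -1 + 10 = 9
  5 + 7 = 12
  5 + 8 = 13
  5 + 10 = 15
  7 + 8 = 15
  7 + 10 = 17
  8 + 10 = 18
Collected distinct sums: {4, 6, 7, 9, 12, 13, 15, 17, 18}
|A +̂ A| = 9
(Reference bound: |A +̂ A| ≥ 2|A| - 3 for |A| ≥ 2, with |A| = 5 giving ≥ 7.)

|A +̂ A| = 9


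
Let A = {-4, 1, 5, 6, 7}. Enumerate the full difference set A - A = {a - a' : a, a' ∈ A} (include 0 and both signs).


A - A = {a - a' : a, a' ∈ A}.
Compute a - a' for each ordered pair (a, a'):
a = -4: -4--4=0, -4-1=-5, -4-5=-9, -4-6=-10, -4-7=-11
a = 1: 1--4=5, 1-1=0, 1-5=-4, 1-6=-5, 1-7=-6
a = 5: 5--4=9, 5-1=4, 5-5=0, 5-6=-1, 5-7=-2
a = 6: 6--4=10, 6-1=5, 6-5=1, 6-6=0, 6-7=-1
a = 7: 7--4=11, 7-1=6, 7-5=2, 7-6=1, 7-7=0
Collecting distinct values (and noting 0 appears from a-a):
A - A = {-11, -10, -9, -6, -5, -4, -2, -1, 0, 1, 2, 4, 5, 6, 9, 10, 11}
|A - A| = 17

A - A = {-11, -10, -9, -6, -5, -4, -2, -1, 0, 1, 2, 4, 5, 6, 9, 10, 11}


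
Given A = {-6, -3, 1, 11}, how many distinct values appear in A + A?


A + A = {a + a' : a, a' ∈ A}; |A| = 4.
General bounds: 2|A| - 1 ≤ |A + A| ≤ |A|(|A|+1)/2, i.e. 7 ≤ |A + A| ≤ 10.
Lower bound 2|A|-1 is attained iff A is an arithmetic progression.
Enumerate sums a + a' for a ≤ a' (symmetric, so this suffices):
a = -6: -6+-6=-12, -6+-3=-9, -6+1=-5, -6+11=5
a = -3: -3+-3=-6, -3+1=-2, -3+11=8
a = 1: 1+1=2, 1+11=12
a = 11: 11+11=22
Distinct sums: {-12, -9, -6, -5, -2, 2, 5, 8, 12, 22}
|A + A| = 10

|A + A| = 10


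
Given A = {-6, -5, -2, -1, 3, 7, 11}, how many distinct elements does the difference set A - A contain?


A - A = {a - a' : a, a' ∈ A}; |A| = 7.
Bounds: 2|A|-1 ≤ |A - A| ≤ |A|² - |A| + 1, i.e. 13 ≤ |A - A| ≤ 43.
Note: 0 ∈ A - A always (from a - a). The set is symmetric: if d ∈ A - A then -d ∈ A - A.
Enumerate nonzero differences d = a - a' with a > a' (then include -d):
Positive differences: {1, 3, 4, 5, 8, 9, 12, 13, 16, 17}
Full difference set: {0} ∪ (positive diffs) ∪ (negative diffs).
|A - A| = 1 + 2·10 = 21 (matches direct enumeration: 21).

|A - A| = 21


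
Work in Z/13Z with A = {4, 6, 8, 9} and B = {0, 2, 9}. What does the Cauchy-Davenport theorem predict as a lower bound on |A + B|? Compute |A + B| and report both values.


Cauchy-Davenport: |A + B| ≥ min(p, |A| + |B| - 1) for A, B nonempty in Z/pZ.
|A| = 4, |B| = 3, p = 13.
CD lower bound = min(13, 4 + 3 - 1) = min(13, 6) = 6.
Compute A + B mod 13 directly:
a = 4: 4+0=4, 4+2=6, 4+9=0
a = 6: 6+0=6, 6+2=8, 6+9=2
a = 8: 8+0=8, 8+2=10, 8+9=4
a = 9: 9+0=9, 9+2=11, 9+9=5
A + B = {0, 2, 4, 5, 6, 8, 9, 10, 11}, so |A + B| = 9.
Verify: 9 ≥ 6? Yes ✓.

CD lower bound = 6, actual |A + B| = 9.


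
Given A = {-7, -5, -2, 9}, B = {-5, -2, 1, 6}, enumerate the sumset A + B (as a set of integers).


A + B = {a + b : a ∈ A, b ∈ B}.
Enumerate all |A|·|B| = 4·4 = 16 pairs (a, b) and collect distinct sums.
a = -7: -7+-5=-12, -7+-2=-9, -7+1=-6, -7+6=-1
a = -5: -5+-5=-10, -5+-2=-7, -5+1=-4, -5+6=1
a = -2: -2+-5=-7, -2+-2=-4, -2+1=-1, -2+6=4
a = 9: 9+-5=4, 9+-2=7, 9+1=10, 9+6=15
Collecting distinct sums: A + B = {-12, -10, -9, -7, -6, -4, -1, 1, 4, 7, 10, 15}
|A + B| = 12

A + B = {-12, -10, -9, -7, -6, -4, -1, 1, 4, 7, 10, 15}


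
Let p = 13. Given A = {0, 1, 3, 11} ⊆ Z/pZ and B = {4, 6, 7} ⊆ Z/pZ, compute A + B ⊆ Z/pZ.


Work in Z/13Z: reduce every sum a + b modulo 13.
Enumerate all 12 pairs:
a = 0: 0+4=4, 0+6=6, 0+7=7
a = 1: 1+4=5, 1+6=7, 1+7=8
a = 3: 3+4=7, 3+6=9, 3+7=10
a = 11: 11+4=2, 11+6=4, 11+7=5
Distinct residues collected: {2, 4, 5, 6, 7, 8, 9, 10}
|A + B| = 8 (out of 13 total residues).

A + B = {2, 4, 5, 6, 7, 8, 9, 10}


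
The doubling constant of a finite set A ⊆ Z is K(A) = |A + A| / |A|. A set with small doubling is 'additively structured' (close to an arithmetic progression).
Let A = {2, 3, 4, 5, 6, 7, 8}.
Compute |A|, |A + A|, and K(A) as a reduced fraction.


|A| = 7.
Compute A + A by enumerating all 49 pairs.
A + A = {4, 5, 6, 7, 8, 9, 10, 11, 12, 13, 14, 15, 16}, so |A + A| = 13.
K = |A + A| / |A| = 13/7 (already in lowest terms) ≈ 1.8571.
Reference: AP of size 7 gives K = 13/7 ≈ 1.8571; a fully generic set of size 7 gives K ≈ 4.0000.

|A| = 7, |A + A| = 13, K = 13/7.


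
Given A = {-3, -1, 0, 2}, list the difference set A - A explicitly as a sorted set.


A - A = {a - a' : a, a' ∈ A}.
Compute a - a' for each ordered pair (a, a'):
a = -3: -3--3=0, -3--1=-2, -3-0=-3, -3-2=-5
a = -1: -1--3=2, -1--1=0, -1-0=-1, -1-2=-3
a = 0: 0--3=3, 0--1=1, 0-0=0, 0-2=-2
a = 2: 2--3=5, 2--1=3, 2-0=2, 2-2=0
Collecting distinct values (and noting 0 appears from a-a):
A - A = {-5, -3, -2, -1, 0, 1, 2, 3, 5}
|A - A| = 9

A - A = {-5, -3, -2, -1, 0, 1, 2, 3, 5}


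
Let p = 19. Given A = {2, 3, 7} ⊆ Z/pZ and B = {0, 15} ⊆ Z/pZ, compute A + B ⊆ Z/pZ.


Work in Z/19Z: reduce every sum a + b modulo 19.
Enumerate all 6 pairs:
a = 2: 2+0=2, 2+15=17
a = 3: 3+0=3, 3+15=18
a = 7: 7+0=7, 7+15=3
Distinct residues collected: {2, 3, 7, 17, 18}
|A + B| = 5 (out of 19 total residues).

A + B = {2, 3, 7, 17, 18}


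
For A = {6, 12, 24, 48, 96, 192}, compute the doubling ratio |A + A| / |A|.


|A| = 6.
Compute A + A by enumerating all 36 pairs.
A + A = {12, 18, 24, 30, 36, 48, 54, 60, 72, 96, 102, 108, 120, 144, 192, 198, 204, 216, 240, 288, 384}, so |A + A| = 21.
K = |A + A| / |A| = 21/6 = 7/2 ≈ 3.5000.
Reference: AP of size 6 gives K = 11/6 ≈ 1.8333; a fully generic set of size 6 gives K ≈ 3.5000.

|A| = 6, |A + A| = 21, K = 21/6 = 7/2.


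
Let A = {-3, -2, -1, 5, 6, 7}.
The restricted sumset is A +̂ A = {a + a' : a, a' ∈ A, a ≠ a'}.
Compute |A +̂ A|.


Restricted sumset: A +̂ A = {a + a' : a ∈ A, a' ∈ A, a ≠ a'}.
Equivalently, take A + A and drop any sum 2a that is achievable ONLY as a + a for a ∈ A (i.e. sums representable only with equal summands).
Enumerate pairs (a, a') with a < a' (symmetric, so each unordered pair gives one sum; this covers all a ≠ a'):
  -3 + -2 = -5
  -3 + -1 = -4
  -3 + 5 = 2
  -3 + 6 = 3
  -3 + 7 = 4
  -2 + -1 = -3
  -2 + 5 = 3
  -2 + 6 = 4
  -2 + 7 = 5
  -1 + 5 = 4
  -1 + 6 = 5
  -1 + 7 = 6
  5 + 6 = 11
  5 + 7 = 12
  6 + 7 = 13
Collected distinct sums: {-5, -4, -3, 2, 3, 4, 5, 6, 11, 12, 13}
|A +̂ A| = 11
(Reference bound: |A +̂ A| ≥ 2|A| - 3 for |A| ≥ 2, with |A| = 6 giving ≥ 9.)

|A +̂ A| = 11


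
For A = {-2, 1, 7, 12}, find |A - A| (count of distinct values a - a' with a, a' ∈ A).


A - A = {a - a' : a, a' ∈ A}; |A| = 4.
Bounds: 2|A|-1 ≤ |A - A| ≤ |A|² - |A| + 1, i.e. 7 ≤ |A - A| ≤ 13.
Note: 0 ∈ A - A always (from a - a). The set is symmetric: if d ∈ A - A then -d ∈ A - A.
Enumerate nonzero differences d = a - a' with a > a' (then include -d):
Positive differences: {3, 5, 6, 9, 11, 14}
Full difference set: {0} ∪ (positive diffs) ∪ (negative diffs).
|A - A| = 1 + 2·6 = 13 (matches direct enumeration: 13).

|A - A| = 13


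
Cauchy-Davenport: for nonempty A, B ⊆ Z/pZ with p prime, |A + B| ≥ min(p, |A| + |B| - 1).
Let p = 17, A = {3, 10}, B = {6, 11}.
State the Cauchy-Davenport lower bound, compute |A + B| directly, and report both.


Cauchy-Davenport: |A + B| ≥ min(p, |A| + |B| - 1) for A, B nonempty in Z/pZ.
|A| = 2, |B| = 2, p = 17.
CD lower bound = min(17, 2 + 2 - 1) = min(17, 3) = 3.
Compute A + B mod 17 directly:
a = 3: 3+6=9, 3+11=14
a = 10: 10+6=16, 10+11=4
A + B = {4, 9, 14, 16}, so |A + B| = 4.
Verify: 4 ≥ 3? Yes ✓.

CD lower bound = 3, actual |A + B| = 4.


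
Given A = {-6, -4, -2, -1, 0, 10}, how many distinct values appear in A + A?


A + A = {a + a' : a, a' ∈ A}; |A| = 6.
General bounds: 2|A| - 1 ≤ |A + A| ≤ |A|(|A|+1)/2, i.e. 11 ≤ |A + A| ≤ 21.
Lower bound 2|A|-1 is attained iff A is an arithmetic progression.
Enumerate sums a + a' for a ≤ a' (symmetric, so this suffices):
a = -6: -6+-6=-12, -6+-4=-10, -6+-2=-8, -6+-1=-7, -6+0=-6, -6+10=4
a = -4: -4+-4=-8, -4+-2=-6, -4+-1=-5, -4+0=-4, -4+10=6
a = -2: -2+-2=-4, -2+-1=-3, -2+0=-2, -2+10=8
a = -1: -1+-1=-2, -1+0=-1, -1+10=9
a = 0: 0+0=0, 0+10=10
a = 10: 10+10=20
Distinct sums: {-12, -10, -8, -7, -6, -5, -4, -3, -2, -1, 0, 4, 6, 8, 9, 10, 20}
|A + A| = 17

|A + A| = 17


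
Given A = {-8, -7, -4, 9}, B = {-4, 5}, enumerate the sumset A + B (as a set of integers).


A + B = {a + b : a ∈ A, b ∈ B}.
Enumerate all |A|·|B| = 4·2 = 8 pairs (a, b) and collect distinct sums.
a = -8: -8+-4=-12, -8+5=-3
a = -7: -7+-4=-11, -7+5=-2
a = -4: -4+-4=-8, -4+5=1
a = 9: 9+-4=5, 9+5=14
Collecting distinct sums: A + B = {-12, -11, -8, -3, -2, 1, 5, 14}
|A + B| = 8

A + B = {-12, -11, -8, -3, -2, 1, 5, 14}


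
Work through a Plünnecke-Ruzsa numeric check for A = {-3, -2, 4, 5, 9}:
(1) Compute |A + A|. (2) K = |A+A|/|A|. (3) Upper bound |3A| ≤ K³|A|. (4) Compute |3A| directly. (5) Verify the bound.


|A| = 5.
Step 1: Compute A + A by enumerating all 25 pairs.
A + A = {-6, -5, -4, 1, 2, 3, 6, 7, 8, 9, 10, 13, 14, 18}, so |A + A| = 14.
Step 2: Doubling constant K = |A + A|/|A| = 14/5 = 14/5 ≈ 2.8000.
Step 3: Plünnecke-Ruzsa gives |3A| ≤ K³·|A| = (2.8000)³ · 5 ≈ 109.7600.
Step 4: Compute 3A = A + A + A directly by enumerating all triples (a,b,c) ∈ A³; |3A| = 27.
Step 5: Check 27 ≤ 109.7600? Yes ✓.

K = 14/5, Plünnecke-Ruzsa bound K³|A| ≈ 109.7600, |3A| = 27, inequality holds.


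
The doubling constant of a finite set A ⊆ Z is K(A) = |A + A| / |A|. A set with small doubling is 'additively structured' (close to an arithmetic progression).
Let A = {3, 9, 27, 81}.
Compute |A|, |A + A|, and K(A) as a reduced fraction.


|A| = 4.
Compute A + A by enumerating all 16 pairs.
A + A = {6, 12, 18, 30, 36, 54, 84, 90, 108, 162}, so |A + A| = 10.
K = |A + A| / |A| = 10/4 = 5/2 ≈ 2.5000.
Reference: AP of size 4 gives K = 7/4 ≈ 1.7500; a fully generic set of size 4 gives K ≈ 2.5000.

|A| = 4, |A + A| = 10, K = 10/4 = 5/2.


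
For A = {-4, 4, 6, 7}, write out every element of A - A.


A - A = {a - a' : a, a' ∈ A}.
Compute a - a' for each ordered pair (a, a'):
a = -4: -4--4=0, -4-4=-8, -4-6=-10, -4-7=-11
a = 4: 4--4=8, 4-4=0, 4-6=-2, 4-7=-3
a = 6: 6--4=10, 6-4=2, 6-6=0, 6-7=-1
a = 7: 7--4=11, 7-4=3, 7-6=1, 7-7=0
Collecting distinct values (and noting 0 appears from a-a):
A - A = {-11, -10, -8, -3, -2, -1, 0, 1, 2, 3, 8, 10, 11}
|A - A| = 13

A - A = {-11, -10, -8, -3, -2, -1, 0, 1, 2, 3, 8, 10, 11}


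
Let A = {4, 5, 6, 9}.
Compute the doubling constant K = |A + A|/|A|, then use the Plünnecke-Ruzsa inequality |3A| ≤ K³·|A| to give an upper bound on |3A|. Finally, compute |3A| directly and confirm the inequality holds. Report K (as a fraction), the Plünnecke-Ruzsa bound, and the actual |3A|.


|A| = 4.
Step 1: Compute A + A by enumerating all 16 pairs.
A + A = {8, 9, 10, 11, 12, 13, 14, 15, 18}, so |A + A| = 9.
Step 2: Doubling constant K = |A + A|/|A| = 9/4 = 9/4 ≈ 2.2500.
Step 3: Plünnecke-Ruzsa gives |3A| ≤ K³·|A| = (2.2500)³ · 4 ≈ 45.5625.
Step 4: Compute 3A = A + A + A directly by enumerating all triples (a,b,c) ∈ A³; |3A| = 14.
Step 5: Check 14 ≤ 45.5625? Yes ✓.

K = 9/4, Plünnecke-Ruzsa bound K³|A| ≈ 45.5625, |3A| = 14, inequality holds.


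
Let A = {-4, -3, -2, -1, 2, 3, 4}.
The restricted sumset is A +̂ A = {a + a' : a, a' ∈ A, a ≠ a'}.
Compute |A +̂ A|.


Restricted sumset: A +̂ A = {a + a' : a ∈ A, a' ∈ A, a ≠ a'}.
Equivalently, take A + A and drop any sum 2a that is achievable ONLY as a + a for a ∈ A (i.e. sums representable only with equal summands).
Enumerate pairs (a, a') with a < a' (symmetric, so each unordered pair gives one sum; this covers all a ≠ a'):
  -4 + -3 = -7
  -4 + -2 = -6
  -4 + -1 = -5
  -4 + 2 = -2
  -4 + 3 = -1
  -4 + 4 = 0
  -3 + -2 = -5
  -3 + -1 = -4
  -3 + 2 = -1
  -3 + 3 = 0
  -3 + 4 = 1
  -2 + -1 = -3
  -2 + 2 = 0
  -2 + 3 = 1
  -2 + 4 = 2
  -1 + 2 = 1
  -1 + 3 = 2
  -1 + 4 = 3
  2 + 3 = 5
  2 + 4 = 6
  3 + 4 = 7
Collected distinct sums: {-7, -6, -5, -4, -3, -2, -1, 0, 1, 2, 3, 5, 6, 7}
|A +̂ A| = 14
(Reference bound: |A +̂ A| ≥ 2|A| - 3 for |A| ≥ 2, with |A| = 7 giving ≥ 11.)

|A +̂ A| = 14


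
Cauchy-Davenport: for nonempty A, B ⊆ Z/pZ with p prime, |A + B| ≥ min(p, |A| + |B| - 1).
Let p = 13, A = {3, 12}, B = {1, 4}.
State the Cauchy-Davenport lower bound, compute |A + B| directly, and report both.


Cauchy-Davenport: |A + B| ≥ min(p, |A| + |B| - 1) for A, B nonempty in Z/pZ.
|A| = 2, |B| = 2, p = 13.
CD lower bound = min(13, 2 + 2 - 1) = min(13, 3) = 3.
Compute A + B mod 13 directly:
a = 3: 3+1=4, 3+4=7
a = 12: 12+1=0, 12+4=3
A + B = {0, 3, 4, 7}, so |A + B| = 4.
Verify: 4 ≥ 3? Yes ✓.

CD lower bound = 3, actual |A + B| = 4.


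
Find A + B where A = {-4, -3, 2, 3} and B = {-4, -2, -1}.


A + B = {a + b : a ∈ A, b ∈ B}.
Enumerate all |A|·|B| = 4·3 = 12 pairs (a, b) and collect distinct sums.
a = -4: -4+-4=-8, -4+-2=-6, -4+-1=-5
a = -3: -3+-4=-7, -3+-2=-5, -3+-1=-4
a = 2: 2+-4=-2, 2+-2=0, 2+-1=1
a = 3: 3+-4=-1, 3+-2=1, 3+-1=2
Collecting distinct sums: A + B = {-8, -7, -6, -5, -4, -2, -1, 0, 1, 2}
|A + B| = 10

A + B = {-8, -7, -6, -5, -4, -2, -1, 0, 1, 2}


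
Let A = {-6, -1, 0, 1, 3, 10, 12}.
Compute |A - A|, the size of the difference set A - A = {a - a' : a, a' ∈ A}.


A - A = {a - a' : a, a' ∈ A}; |A| = 7.
Bounds: 2|A|-1 ≤ |A - A| ≤ |A|² - |A| + 1, i.e. 13 ≤ |A - A| ≤ 43.
Note: 0 ∈ A - A always (from a - a). The set is symmetric: if d ∈ A - A then -d ∈ A - A.
Enumerate nonzero differences d = a - a' with a > a' (then include -d):
Positive differences: {1, 2, 3, 4, 5, 6, 7, 9, 10, 11, 12, 13, 16, 18}
Full difference set: {0} ∪ (positive diffs) ∪ (negative diffs).
|A - A| = 1 + 2·14 = 29 (matches direct enumeration: 29).

|A - A| = 29


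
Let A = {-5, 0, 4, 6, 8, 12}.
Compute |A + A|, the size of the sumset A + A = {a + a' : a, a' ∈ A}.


A + A = {a + a' : a, a' ∈ A}; |A| = 6.
General bounds: 2|A| - 1 ≤ |A + A| ≤ |A|(|A|+1)/2, i.e. 11 ≤ |A + A| ≤ 21.
Lower bound 2|A|-1 is attained iff A is an arithmetic progression.
Enumerate sums a + a' for a ≤ a' (symmetric, so this suffices):
a = -5: -5+-5=-10, -5+0=-5, -5+4=-1, -5+6=1, -5+8=3, -5+12=7
a = 0: 0+0=0, 0+4=4, 0+6=6, 0+8=8, 0+12=12
a = 4: 4+4=8, 4+6=10, 4+8=12, 4+12=16
a = 6: 6+6=12, 6+8=14, 6+12=18
a = 8: 8+8=16, 8+12=20
a = 12: 12+12=24
Distinct sums: {-10, -5, -1, 0, 1, 3, 4, 6, 7, 8, 10, 12, 14, 16, 18, 20, 24}
|A + A| = 17

|A + A| = 17


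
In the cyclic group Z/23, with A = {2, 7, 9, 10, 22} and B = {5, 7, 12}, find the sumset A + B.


Work in Z/23Z: reduce every sum a + b modulo 23.
Enumerate all 15 pairs:
a = 2: 2+5=7, 2+7=9, 2+12=14
a = 7: 7+5=12, 7+7=14, 7+12=19
a = 9: 9+5=14, 9+7=16, 9+12=21
a = 10: 10+5=15, 10+7=17, 10+12=22
a = 22: 22+5=4, 22+7=6, 22+12=11
Distinct residues collected: {4, 6, 7, 9, 11, 12, 14, 15, 16, 17, 19, 21, 22}
|A + B| = 13 (out of 23 total residues).

A + B = {4, 6, 7, 9, 11, 12, 14, 15, 16, 17, 19, 21, 22}


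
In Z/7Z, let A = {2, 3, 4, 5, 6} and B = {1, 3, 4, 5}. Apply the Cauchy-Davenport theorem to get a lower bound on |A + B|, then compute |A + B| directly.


Cauchy-Davenport: |A + B| ≥ min(p, |A| + |B| - 1) for A, B nonempty in Z/pZ.
|A| = 5, |B| = 4, p = 7.
CD lower bound = min(7, 5 + 4 - 1) = min(7, 8) = 7.
Compute A + B mod 7 directly:
a = 2: 2+1=3, 2+3=5, 2+4=6, 2+5=0
a = 3: 3+1=4, 3+3=6, 3+4=0, 3+5=1
a = 4: 4+1=5, 4+3=0, 4+4=1, 4+5=2
a = 5: 5+1=6, 5+3=1, 5+4=2, 5+5=3
a = 6: 6+1=0, 6+3=2, 6+4=3, 6+5=4
A + B = {0, 1, 2, 3, 4, 5, 6}, so |A + B| = 7.
Verify: 7 ≥ 7? Yes ✓.

CD lower bound = 7, actual |A + B| = 7.


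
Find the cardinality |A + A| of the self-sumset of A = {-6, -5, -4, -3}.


A + A = {a + a' : a, a' ∈ A}; |A| = 4.
General bounds: 2|A| - 1 ≤ |A + A| ≤ |A|(|A|+1)/2, i.e. 7 ≤ |A + A| ≤ 10.
Lower bound 2|A|-1 is attained iff A is an arithmetic progression.
Enumerate sums a + a' for a ≤ a' (symmetric, so this suffices):
a = -6: -6+-6=-12, -6+-5=-11, -6+-4=-10, -6+-3=-9
a = -5: -5+-5=-10, -5+-4=-9, -5+-3=-8
a = -4: -4+-4=-8, -4+-3=-7
a = -3: -3+-3=-6
Distinct sums: {-12, -11, -10, -9, -8, -7, -6}
|A + A| = 7

|A + A| = 7


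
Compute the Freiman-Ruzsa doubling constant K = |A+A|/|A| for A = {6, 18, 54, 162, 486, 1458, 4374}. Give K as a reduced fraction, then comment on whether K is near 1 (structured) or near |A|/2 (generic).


|A| = 7.
Compute A + A by enumerating all 49 pairs.
A + A = {12, 24, 36, 60, 72, 108, 168, 180, 216, 324, 492, 504, 540, 648, 972, 1464, 1476, 1512, 1620, 1944, 2916, 4380, 4392, 4428, 4536, 4860, 5832, 8748}, so |A + A| = 28.
K = |A + A| / |A| = 28/7 = 4/1 ≈ 4.0000.
Reference: AP of size 7 gives K = 13/7 ≈ 1.8571; a fully generic set of size 7 gives K ≈ 4.0000.

|A| = 7, |A + A| = 28, K = 28/7 = 4/1.


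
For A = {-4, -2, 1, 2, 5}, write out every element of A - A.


A - A = {a - a' : a, a' ∈ A}.
Compute a - a' for each ordered pair (a, a'):
a = -4: -4--4=0, -4--2=-2, -4-1=-5, -4-2=-6, -4-5=-9
a = -2: -2--4=2, -2--2=0, -2-1=-3, -2-2=-4, -2-5=-7
a = 1: 1--4=5, 1--2=3, 1-1=0, 1-2=-1, 1-5=-4
a = 2: 2--4=6, 2--2=4, 2-1=1, 2-2=0, 2-5=-3
a = 5: 5--4=9, 5--2=7, 5-1=4, 5-2=3, 5-5=0
Collecting distinct values (and noting 0 appears from a-a):
A - A = {-9, -7, -6, -5, -4, -3, -2, -1, 0, 1, 2, 3, 4, 5, 6, 7, 9}
|A - A| = 17

A - A = {-9, -7, -6, -5, -4, -3, -2, -1, 0, 1, 2, 3, 4, 5, 6, 7, 9}


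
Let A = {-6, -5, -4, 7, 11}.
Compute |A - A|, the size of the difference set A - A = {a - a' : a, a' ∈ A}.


A - A = {a - a' : a, a' ∈ A}; |A| = 5.
Bounds: 2|A|-1 ≤ |A - A| ≤ |A|² - |A| + 1, i.e. 9 ≤ |A - A| ≤ 21.
Note: 0 ∈ A - A always (from a - a). The set is symmetric: if d ∈ A - A then -d ∈ A - A.
Enumerate nonzero differences d = a - a' with a > a' (then include -d):
Positive differences: {1, 2, 4, 11, 12, 13, 15, 16, 17}
Full difference set: {0} ∪ (positive diffs) ∪ (negative diffs).
|A - A| = 1 + 2·9 = 19 (matches direct enumeration: 19).

|A - A| = 19


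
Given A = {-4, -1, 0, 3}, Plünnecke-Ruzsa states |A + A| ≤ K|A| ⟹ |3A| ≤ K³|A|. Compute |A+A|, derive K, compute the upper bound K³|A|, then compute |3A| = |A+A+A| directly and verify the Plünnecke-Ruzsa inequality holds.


|A| = 4.
Step 1: Compute A + A by enumerating all 16 pairs.
A + A = {-8, -5, -4, -2, -1, 0, 2, 3, 6}, so |A + A| = 9.
Step 2: Doubling constant K = |A + A|/|A| = 9/4 = 9/4 ≈ 2.2500.
Step 3: Plünnecke-Ruzsa gives |3A| ≤ K³·|A| = (2.2500)³ · 4 ≈ 45.5625.
Step 4: Compute 3A = A + A + A directly by enumerating all triples (a,b,c) ∈ A³; |3A| = 16.
Step 5: Check 16 ≤ 45.5625? Yes ✓.

K = 9/4, Plünnecke-Ruzsa bound K³|A| ≈ 45.5625, |3A| = 16, inequality holds.


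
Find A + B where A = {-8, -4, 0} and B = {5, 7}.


A + B = {a + b : a ∈ A, b ∈ B}.
Enumerate all |A|·|B| = 3·2 = 6 pairs (a, b) and collect distinct sums.
a = -8: -8+5=-3, -8+7=-1
a = -4: -4+5=1, -4+7=3
a = 0: 0+5=5, 0+7=7
Collecting distinct sums: A + B = {-3, -1, 1, 3, 5, 7}
|A + B| = 6

A + B = {-3, -1, 1, 3, 5, 7}


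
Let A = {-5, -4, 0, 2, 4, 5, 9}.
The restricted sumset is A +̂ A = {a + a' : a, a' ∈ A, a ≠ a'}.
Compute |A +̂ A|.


Restricted sumset: A +̂ A = {a + a' : a ∈ A, a' ∈ A, a ≠ a'}.
Equivalently, take A + A and drop any sum 2a that is achievable ONLY as a + a for a ∈ A (i.e. sums representable only with equal summands).
Enumerate pairs (a, a') with a < a' (symmetric, so each unordered pair gives one sum; this covers all a ≠ a'):
  -5 + -4 = -9
  -5 + 0 = -5
  -5 + 2 = -3
  -5 + 4 = -1
  -5 + 5 = 0
  -5 + 9 = 4
  -4 + 0 = -4
  -4 + 2 = -2
  -4 + 4 = 0
  -4 + 5 = 1
  -4 + 9 = 5
  0 + 2 = 2
  0 + 4 = 4
  0 + 5 = 5
  0 + 9 = 9
  2 + 4 = 6
  2 + 5 = 7
  2 + 9 = 11
  4 + 5 = 9
  4 + 9 = 13
  5 + 9 = 14
Collected distinct sums: {-9, -5, -4, -3, -2, -1, 0, 1, 2, 4, 5, 6, 7, 9, 11, 13, 14}
|A +̂ A| = 17
(Reference bound: |A +̂ A| ≥ 2|A| - 3 for |A| ≥ 2, with |A| = 7 giving ≥ 11.)

|A +̂ A| = 17


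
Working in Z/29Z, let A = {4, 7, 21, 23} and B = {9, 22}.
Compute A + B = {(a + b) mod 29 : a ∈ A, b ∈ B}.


Work in Z/29Z: reduce every sum a + b modulo 29.
Enumerate all 8 pairs:
a = 4: 4+9=13, 4+22=26
a = 7: 7+9=16, 7+22=0
a = 21: 21+9=1, 21+22=14
a = 23: 23+9=3, 23+22=16
Distinct residues collected: {0, 1, 3, 13, 14, 16, 26}
|A + B| = 7 (out of 29 total residues).

A + B = {0, 1, 3, 13, 14, 16, 26}


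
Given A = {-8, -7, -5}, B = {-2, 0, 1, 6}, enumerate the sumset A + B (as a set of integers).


A + B = {a + b : a ∈ A, b ∈ B}.
Enumerate all |A|·|B| = 3·4 = 12 pairs (a, b) and collect distinct sums.
a = -8: -8+-2=-10, -8+0=-8, -8+1=-7, -8+6=-2
a = -7: -7+-2=-9, -7+0=-7, -7+1=-6, -7+6=-1
a = -5: -5+-2=-7, -5+0=-5, -5+1=-4, -5+6=1
Collecting distinct sums: A + B = {-10, -9, -8, -7, -6, -5, -4, -2, -1, 1}
|A + B| = 10

A + B = {-10, -9, -8, -7, -6, -5, -4, -2, -1, 1}


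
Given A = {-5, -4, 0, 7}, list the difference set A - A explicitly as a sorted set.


A - A = {a - a' : a, a' ∈ A}.
Compute a - a' for each ordered pair (a, a'):
a = -5: -5--5=0, -5--4=-1, -5-0=-5, -5-7=-12
a = -4: -4--5=1, -4--4=0, -4-0=-4, -4-7=-11
a = 0: 0--5=5, 0--4=4, 0-0=0, 0-7=-7
a = 7: 7--5=12, 7--4=11, 7-0=7, 7-7=0
Collecting distinct values (and noting 0 appears from a-a):
A - A = {-12, -11, -7, -5, -4, -1, 0, 1, 4, 5, 7, 11, 12}
|A - A| = 13

A - A = {-12, -11, -7, -5, -4, -1, 0, 1, 4, 5, 7, 11, 12}


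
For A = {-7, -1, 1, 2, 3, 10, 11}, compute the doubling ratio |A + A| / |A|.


|A| = 7.
Compute A + A by enumerating all 49 pairs.
A + A = {-14, -8, -6, -5, -4, -2, 0, 1, 2, 3, 4, 5, 6, 9, 10, 11, 12, 13, 14, 20, 21, 22}, so |A + A| = 22.
K = |A + A| / |A| = 22/7 (already in lowest terms) ≈ 3.1429.
Reference: AP of size 7 gives K = 13/7 ≈ 1.8571; a fully generic set of size 7 gives K ≈ 4.0000.

|A| = 7, |A + A| = 22, K = 22/7.


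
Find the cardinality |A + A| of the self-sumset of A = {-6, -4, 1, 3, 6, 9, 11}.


A + A = {a + a' : a, a' ∈ A}; |A| = 7.
General bounds: 2|A| - 1 ≤ |A + A| ≤ |A|(|A|+1)/2, i.e. 13 ≤ |A + A| ≤ 28.
Lower bound 2|A|-1 is attained iff A is an arithmetic progression.
Enumerate sums a + a' for a ≤ a' (symmetric, so this suffices):
a = -6: -6+-6=-12, -6+-4=-10, -6+1=-5, -6+3=-3, -6+6=0, -6+9=3, -6+11=5
a = -4: -4+-4=-8, -4+1=-3, -4+3=-1, -4+6=2, -4+9=5, -4+11=7
a = 1: 1+1=2, 1+3=4, 1+6=7, 1+9=10, 1+11=12
a = 3: 3+3=6, 3+6=9, 3+9=12, 3+11=14
a = 6: 6+6=12, 6+9=15, 6+11=17
a = 9: 9+9=18, 9+11=20
a = 11: 11+11=22
Distinct sums: {-12, -10, -8, -5, -3, -1, 0, 2, 3, 4, 5, 6, 7, 9, 10, 12, 14, 15, 17, 18, 20, 22}
|A + A| = 22

|A + A| = 22


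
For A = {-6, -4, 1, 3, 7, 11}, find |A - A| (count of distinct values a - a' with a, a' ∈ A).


A - A = {a - a' : a, a' ∈ A}; |A| = 6.
Bounds: 2|A|-1 ≤ |A - A| ≤ |A|² - |A| + 1, i.e. 11 ≤ |A - A| ≤ 31.
Note: 0 ∈ A - A always (from a - a). The set is symmetric: if d ∈ A - A then -d ∈ A - A.
Enumerate nonzero differences d = a - a' with a > a' (then include -d):
Positive differences: {2, 4, 5, 6, 7, 8, 9, 10, 11, 13, 15, 17}
Full difference set: {0} ∪ (positive diffs) ∪ (negative diffs).
|A - A| = 1 + 2·12 = 25 (matches direct enumeration: 25).

|A - A| = 25


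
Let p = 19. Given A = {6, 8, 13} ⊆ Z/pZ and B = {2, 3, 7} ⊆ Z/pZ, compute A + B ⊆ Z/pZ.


Work in Z/19Z: reduce every sum a + b modulo 19.
Enumerate all 9 pairs:
a = 6: 6+2=8, 6+3=9, 6+7=13
a = 8: 8+2=10, 8+3=11, 8+7=15
a = 13: 13+2=15, 13+3=16, 13+7=1
Distinct residues collected: {1, 8, 9, 10, 11, 13, 15, 16}
|A + B| = 8 (out of 19 total residues).

A + B = {1, 8, 9, 10, 11, 13, 15, 16}


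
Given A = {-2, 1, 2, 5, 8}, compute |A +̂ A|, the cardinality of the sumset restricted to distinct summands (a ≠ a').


Restricted sumset: A +̂ A = {a + a' : a ∈ A, a' ∈ A, a ≠ a'}.
Equivalently, take A + A and drop any sum 2a that is achievable ONLY as a + a for a ∈ A (i.e. sums representable only with equal summands).
Enumerate pairs (a, a') with a < a' (symmetric, so each unordered pair gives one sum; this covers all a ≠ a'):
  -2 + 1 = -1
  -2 + 2 = 0
  -2 + 5 = 3
  -2 + 8 = 6
  1 + 2 = 3
  1 + 5 = 6
  1 + 8 = 9
  2 + 5 = 7
  2 + 8 = 10
  5 + 8 = 13
Collected distinct sums: {-1, 0, 3, 6, 7, 9, 10, 13}
|A +̂ A| = 8
(Reference bound: |A +̂ A| ≥ 2|A| - 3 for |A| ≥ 2, with |A| = 5 giving ≥ 7.)

|A +̂ A| = 8


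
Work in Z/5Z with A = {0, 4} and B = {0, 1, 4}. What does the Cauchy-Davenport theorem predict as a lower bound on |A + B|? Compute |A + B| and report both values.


Cauchy-Davenport: |A + B| ≥ min(p, |A| + |B| - 1) for A, B nonempty in Z/pZ.
|A| = 2, |B| = 3, p = 5.
CD lower bound = min(5, 2 + 3 - 1) = min(5, 4) = 4.
Compute A + B mod 5 directly:
a = 0: 0+0=0, 0+1=1, 0+4=4
a = 4: 4+0=4, 4+1=0, 4+4=3
A + B = {0, 1, 3, 4}, so |A + B| = 4.
Verify: 4 ≥ 4? Yes ✓.

CD lower bound = 4, actual |A + B| = 4.


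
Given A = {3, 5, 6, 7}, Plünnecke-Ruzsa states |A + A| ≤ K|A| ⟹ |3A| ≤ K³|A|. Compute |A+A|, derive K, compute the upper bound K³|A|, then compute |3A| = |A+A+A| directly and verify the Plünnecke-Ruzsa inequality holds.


|A| = 4.
Step 1: Compute A + A by enumerating all 16 pairs.
A + A = {6, 8, 9, 10, 11, 12, 13, 14}, so |A + A| = 8.
Step 2: Doubling constant K = |A + A|/|A| = 8/4 = 8/4 ≈ 2.0000.
Step 3: Plünnecke-Ruzsa gives |3A| ≤ K³·|A| = (2.0000)³ · 4 ≈ 32.0000.
Step 4: Compute 3A = A + A + A directly by enumerating all triples (a,b,c) ∈ A³; |3A| = 12.
Step 5: Check 12 ≤ 32.0000? Yes ✓.

K = 8/4, Plünnecke-Ruzsa bound K³|A| ≈ 32.0000, |3A| = 12, inequality holds.


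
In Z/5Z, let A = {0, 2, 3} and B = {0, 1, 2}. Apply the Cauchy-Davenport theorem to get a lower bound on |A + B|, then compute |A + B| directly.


Cauchy-Davenport: |A + B| ≥ min(p, |A| + |B| - 1) for A, B nonempty in Z/pZ.
|A| = 3, |B| = 3, p = 5.
CD lower bound = min(5, 3 + 3 - 1) = min(5, 5) = 5.
Compute A + B mod 5 directly:
a = 0: 0+0=0, 0+1=1, 0+2=2
a = 2: 2+0=2, 2+1=3, 2+2=4
a = 3: 3+0=3, 3+1=4, 3+2=0
A + B = {0, 1, 2, 3, 4}, so |A + B| = 5.
Verify: 5 ≥ 5? Yes ✓.

CD lower bound = 5, actual |A + B| = 5.


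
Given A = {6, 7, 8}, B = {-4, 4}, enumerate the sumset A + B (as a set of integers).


A + B = {a + b : a ∈ A, b ∈ B}.
Enumerate all |A|·|B| = 3·2 = 6 pairs (a, b) and collect distinct sums.
a = 6: 6+-4=2, 6+4=10
a = 7: 7+-4=3, 7+4=11
a = 8: 8+-4=4, 8+4=12
Collecting distinct sums: A + B = {2, 3, 4, 10, 11, 12}
|A + B| = 6

A + B = {2, 3, 4, 10, 11, 12}


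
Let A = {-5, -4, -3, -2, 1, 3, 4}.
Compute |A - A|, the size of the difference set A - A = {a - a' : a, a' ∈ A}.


A - A = {a - a' : a, a' ∈ A}; |A| = 7.
Bounds: 2|A|-1 ≤ |A - A| ≤ |A|² - |A| + 1, i.e. 13 ≤ |A - A| ≤ 43.
Note: 0 ∈ A - A always (from a - a). The set is symmetric: if d ∈ A - A then -d ∈ A - A.
Enumerate nonzero differences d = a - a' with a > a' (then include -d):
Positive differences: {1, 2, 3, 4, 5, 6, 7, 8, 9}
Full difference set: {0} ∪ (positive diffs) ∪ (negative diffs).
|A - A| = 1 + 2·9 = 19 (matches direct enumeration: 19).

|A - A| = 19


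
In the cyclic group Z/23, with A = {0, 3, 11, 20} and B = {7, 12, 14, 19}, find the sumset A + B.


Work in Z/23Z: reduce every sum a + b modulo 23.
Enumerate all 16 pairs:
a = 0: 0+7=7, 0+12=12, 0+14=14, 0+19=19
a = 3: 3+7=10, 3+12=15, 3+14=17, 3+19=22
a = 11: 11+7=18, 11+12=0, 11+14=2, 11+19=7
a = 20: 20+7=4, 20+12=9, 20+14=11, 20+19=16
Distinct residues collected: {0, 2, 4, 7, 9, 10, 11, 12, 14, 15, 16, 17, 18, 19, 22}
|A + B| = 15 (out of 23 total residues).

A + B = {0, 2, 4, 7, 9, 10, 11, 12, 14, 15, 16, 17, 18, 19, 22}


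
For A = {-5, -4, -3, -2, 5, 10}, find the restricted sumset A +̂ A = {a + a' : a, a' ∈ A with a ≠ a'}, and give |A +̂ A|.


Restricted sumset: A +̂ A = {a + a' : a ∈ A, a' ∈ A, a ≠ a'}.
Equivalently, take A + A and drop any sum 2a that is achievable ONLY as a + a for a ∈ A (i.e. sums representable only with equal summands).
Enumerate pairs (a, a') with a < a' (symmetric, so each unordered pair gives one sum; this covers all a ≠ a'):
  -5 + -4 = -9
  -5 + -3 = -8
  -5 + -2 = -7
  -5 + 5 = 0
  -5 + 10 = 5
  -4 + -3 = -7
  -4 + -2 = -6
  -4 + 5 = 1
  -4 + 10 = 6
  -3 + -2 = -5
  -3 + 5 = 2
  -3 + 10 = 7
  -2 + 5 = 3
  -2 + 10 = 8
  5 + 10 = 15
Collected distinct sums: {-9, -8, -7, -6, -5, 0, 1, 2, 3, 5, 6, 7, 8, 15}
|A +̂ A| = 14
(Reference bound: |A +̂ A| ≥ 2|A| - 3 for |A| ≥ 2, with |A| = 6 giving ≥ 9.)

|A +̂ A| = 14


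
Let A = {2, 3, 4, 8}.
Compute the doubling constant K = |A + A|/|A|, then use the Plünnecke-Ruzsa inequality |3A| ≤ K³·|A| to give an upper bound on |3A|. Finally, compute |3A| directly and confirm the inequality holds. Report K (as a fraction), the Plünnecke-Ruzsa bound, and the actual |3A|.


|A| = 4.
Step 1: Compute A + A by enumerating all 16 pairs.
A + A = {4, 5, 6, 7, 8, 10, 11, 12, 16}, so |A + A| = 9.
Step 2: Doubling constant K = |A + A|/|A| = 9/4 = 9/4 ≈ 2.2500.
Step 3: Plünnecke-Ruzsa gives |3A| ≤ K³·|A| = (2.2500)³ · 4 ≈ 45.5625.
Step 4: Compute 3A = A + A + A directly by enumerating all triples (a,b,c) ∈ A³; |3A| = 15.
Step 5: Check 15 ≤ 45.5625? Yes ✓.

K = 9/4, Plünnecke-Ruzsa bound K³|A| ≈ 45.5625, |3A| = 15, inequality holds.


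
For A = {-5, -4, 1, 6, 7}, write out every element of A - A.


A - A = {a - a' : a, a' ∈ A}.
Compute a - a' for each ordered pair (a, a'):
a = -5: -5--5=0, -5--4=-1, -5-1=-6, -5-6=-11, -5-7=-12
a = -4: -4--5=1, -4--4=0, -4-1=-5, -4-6=-10, -4-7=-11
a = 1: 1--5=6, 1--4=5, 1-1=0, 1-6=-5, 1-7=-6
a = 6: 6--5=11, 6--4=10, 6-1=5, 6-6=0, 6-7=-1
a = 7: 7--5=12, 7--4=11, 7-1=6, 7-6=1, 7-7=0
Collecting distinct values (and noting 0 appears from a-a):
A - A = {-12, -11, -10, -6, -5, -1, 0, 1, 5, 6, 10, 11, 12}
|A - A| = 13

A - A = {-12, -11, -10, -6, -5, -1, 0, 1, 5, 6, 10, 11, 12}
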